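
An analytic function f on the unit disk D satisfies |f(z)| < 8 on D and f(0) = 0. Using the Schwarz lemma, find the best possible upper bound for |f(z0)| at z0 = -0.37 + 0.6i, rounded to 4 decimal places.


Step 1: g = f/8 maps D -> D with g(0) = 0, so by the Schwarz lemma |g(z)| <= |z|, i.e. |f(z)| <= 8|z|; this is sharp (f(z) = 8z).
Step 2: |z0|^2 = (-0.37)^2 + 0.6^2 = 0.4969
Step 3: |z0| = sqrt(0.4969) = 0.704911
Step 4: Best bound = 8 * |z0| = 8 * 0.704911 = 5.6393

5.6393


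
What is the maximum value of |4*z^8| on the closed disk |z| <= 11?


Step 1: On |z| = 11, |f(z)| = 4 * |z|^8 = 4 * 11^8
Step 2: By maximum modulus principle, maximum is on boundary.
Step 3: Maximum = 4 * 214358881 = 857435524

857435524


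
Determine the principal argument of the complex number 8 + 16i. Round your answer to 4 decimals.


Step 1: z = 8 + 16i
Step 2: arg(z) = atan2(16, 8)
Step 3: arg(z) = 1.1071

1.1071


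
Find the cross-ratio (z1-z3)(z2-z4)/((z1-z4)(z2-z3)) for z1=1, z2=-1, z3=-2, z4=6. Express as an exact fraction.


Step 1: (z1-z3)(z2-z4) = 3 * (-7) = -21
Step 2: (z1-z4)(z2-z3) = (-5) * 1 = -5
Step 3: Cross-ratio = 21/5 = 21/5

21/5


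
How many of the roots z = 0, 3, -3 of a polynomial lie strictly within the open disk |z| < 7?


Step 1: Check each root:
  z = 0: |0| = 0 < 7
  z = 3: |3| = 3 < 7
  z = -3: |-3| = 3 < 7
Step 2: Count = 3

3


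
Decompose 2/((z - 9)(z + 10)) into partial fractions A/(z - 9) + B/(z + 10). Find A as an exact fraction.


Step 1: Multiply both sides by (z - 9) and set z = 9
Step 2: A = 2 / (9 + 10)
Step 3: A = 2 / 19
Step 4: A = 2/19

2/19


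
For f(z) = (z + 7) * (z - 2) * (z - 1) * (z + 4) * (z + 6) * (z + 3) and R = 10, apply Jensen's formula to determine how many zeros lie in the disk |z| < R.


Jensen's formula: (1/2pi)*integral log|f(Re^it)|dt = log|f(0)| + sum_{|a_k|<R} log(R/|a_k|)
Step 1: f(0) = 7 * (-2) * (-1) * 4 * 6 * 3 = 1008
Step 2: log|f(0)| = log|-7| + log|2| + log|1| + log|-4| + log|-6| + log|-3| = 6.9157
Step 3: Zeros inside |z| < 10: -7, 2, 1, -4, -6, -3
Step 4: Jensen sum = log(10/7) + log(10/2) + log(10/1) + log(10/4) + log(10/6) + log(10/3) = 6.8998
Step 5: n(R) = number of terms in the Jensen sum = count of zeros inside |z| < 10 = 6

6


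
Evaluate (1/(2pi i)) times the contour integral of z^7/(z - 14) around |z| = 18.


Step 1: f(z) = z^7, a = 14 is inside |z| = 18
Step 2: By Cauchy integral formula: (1/(2pi*i)) * integral = f(a)
Step 3: f(14) = 14^7 = 105413504

105413504


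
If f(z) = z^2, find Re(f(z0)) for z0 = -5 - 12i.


Step 1: z0 = -5 - 12i
Step 2: z0^2 = (-5)^2 - (-12)^2 + 120i
Step 3: real part = 25 - 144 = -119

-119


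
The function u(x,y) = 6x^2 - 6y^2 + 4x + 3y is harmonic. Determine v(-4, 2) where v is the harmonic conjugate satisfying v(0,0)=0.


Step 1: v_x = -u_y = 12y - 3
Step 2: v_y = u_x = 12x + 4
Step 3: v = 12xy - 3x + 4y + C
Step 4: v(0,0) = 0 => C = 0
Step 5: v(-4, 2) = -76

-76


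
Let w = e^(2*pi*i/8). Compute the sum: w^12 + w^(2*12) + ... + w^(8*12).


Step 1: The sum sum_{j=1}^{n} w^(k*j) equals n if n | k, else 0.
Step 2: Here n = 8, k = 12
Step 3: Does n divide k? 8 | 12 -> False
Step 4: Sum = 0

0


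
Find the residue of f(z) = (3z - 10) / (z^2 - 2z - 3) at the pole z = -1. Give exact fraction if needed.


Step 1: Q(z) = z^2 - 2z - 3 = (z + 1)(z - 3)
Step 2: Q'(z) = 2z - 2
Step 3: Q'(-1) = -4, P(-1) = -13
Step 4: Res = P(-1)/Q'(-1) = -13/(-4) = 13/4

13/4


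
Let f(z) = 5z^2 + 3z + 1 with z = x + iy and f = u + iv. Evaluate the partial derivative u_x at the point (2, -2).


Step 1: f(z) = 5(x+iy)^2 + 3(x+iy) + 1
Step 2: u = 5(x^2 - y^2) + 3x + 1
Step 3: u_x = 10x + 3
Step 4: At (2, -2): u_x = 20 + 3 = 23

23


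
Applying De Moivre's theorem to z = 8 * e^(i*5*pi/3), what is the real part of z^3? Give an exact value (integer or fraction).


Step 1: By De Moivre's theorem, z^3 = 8^3 * e^(i*3*5*pi/3) = 512 * (cos(5*pi) + i*sin(5*pi))
Step 2: |z|^3 = 8^3 = 512
Step 3: Reduce the angle mod 2*pi: 5*pi - 4*pi = pi
Step 4: cos(pi) = -1
Step 5: Re(z^3) = 512 * (-1) = -512

-512


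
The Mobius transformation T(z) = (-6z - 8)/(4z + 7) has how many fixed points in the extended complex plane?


Step 1: Fixed points satisfy T(z) = z
Step 2: 4z^2 + 13z + 8 = 0
Step 3: Discriminant = 13^2 - 4*4*8 = 41
Step 4: Number of fixed points = 2

2


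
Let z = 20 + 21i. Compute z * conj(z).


Step 1: conj(z) = 20 - 21i
Step 2: z * conj(z) = 20^2 + 21^2
Step 3: = 400 + 441 = 841

841


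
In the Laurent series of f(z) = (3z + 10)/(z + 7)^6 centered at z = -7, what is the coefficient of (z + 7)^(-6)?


Step 1: Write the numerator in powers of (z + 7): 3z + 10 = 3(z + 7) + (3*(-7) + 10) = 3(z + 7) - 11
Step 2: Divide by (z + 7)^6: f(z) = -11(z + 7)^(-6) + 3(z + 7)^(-5)
Step 3: This finite sum is the Laurent series of f about z = -7.
Step 4: Coefficient of (z + 7)^(-6) = 3*(-7) + 10 = -11

-11


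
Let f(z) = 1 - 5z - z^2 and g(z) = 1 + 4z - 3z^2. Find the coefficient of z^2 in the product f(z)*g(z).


Step 1: z^2 term in f*g comes from: (1)*(-3z^2) + (-5z)*(4z) + (-z^2)*(1)
Step 2: = -3 - 20 - 1
Step 3: = -24

-24


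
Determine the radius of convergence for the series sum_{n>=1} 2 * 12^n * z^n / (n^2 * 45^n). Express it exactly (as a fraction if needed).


Step 1: General term a_n = 2 * 12^n / (n^2 * 45^n)
Step 2: By the root test, |a_n|^(1/n) = 2^(1/n) * 12 / (n^(2/n) * 45) -> 12/45 as n -> infinity (since 2^(1/n) -> 1 and n^(2/n) -> 1)
Step 3: R = 1/lim|a_n|^(1/n) = 45/12 = 15/4

15/4


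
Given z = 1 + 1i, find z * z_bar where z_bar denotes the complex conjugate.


Step 1: conj(z) = 1 - 1i
Step 2: z * conj(z) = 1^2 + 1^2
Step 3: = 1 + 1 = 2

2


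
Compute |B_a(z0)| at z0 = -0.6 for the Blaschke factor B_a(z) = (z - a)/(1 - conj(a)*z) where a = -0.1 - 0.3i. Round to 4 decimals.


Step 1: Numerator z0 - a = -0.6 - (-0.1 - 0.3i) = -0.5 + 0.3i
Step 2: Denominator 1 - conj(a)*z0 = 1 - (-0.1 + 0.3i)*(-0.6) = 0.94 + 0.18i
Step 3: |z0 - a|^2 = (-0.5)^2 + 0.3^2 = 0.34; |1 - conj(a)*z0|^2 = 0.94^2 + 0.18^2 = 0.916
Step 4: |B_a(-0.6)| = sqrt(0.34 / 0.916) = sqrt(0.371179)
Step 5: = 0.6092

0.6092


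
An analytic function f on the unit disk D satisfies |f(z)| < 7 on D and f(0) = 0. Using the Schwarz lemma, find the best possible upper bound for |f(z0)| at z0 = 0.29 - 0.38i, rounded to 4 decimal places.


Step 1: g = f/7 maps D -> D with g(0) = 0, so by the Schwarz lemma |g(z)| <= |z|, i.e. |f(z)| <= 7|z|; this is sharp (f(z) = 7z).
Step 2: |z0|^2 = 0.29^2 + (-0.38)^2 = 0.2285
Step 3: |z0| = sqrt(0.2285) = 0.478017
Step 4: Best bound = 7 * |z0| = 7 * 0.478017 = 3.3461

3.3461


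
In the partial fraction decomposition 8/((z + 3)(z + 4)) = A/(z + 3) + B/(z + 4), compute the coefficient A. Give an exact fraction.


Step 1: Multiply both sides by (z + 3) and set z = -3
Step 2: A = 8 / (-3 + 4)
Step 3: A = 8 / 1
Step 4: A = 8

8


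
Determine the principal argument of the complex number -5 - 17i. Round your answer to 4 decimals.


Step 1: z = -5 - 17i
Step 2: arg(z) = atan2(-17, -5)
Step 3: arg(z) = -1.8568

-1.8568


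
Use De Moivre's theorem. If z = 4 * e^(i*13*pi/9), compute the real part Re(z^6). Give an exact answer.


Step 1: By De Moivre's theorem, z^6 = 4^6 * e^(i*6*13*pi/9) = 4096 * (cos(26*pi/3) + i*sin(26*pi/3))
Step 2: |z|^6 = 4^6 = 4096
Step 3: Reduce the angle mod 2*pi: 26*pi/3 - 8*pi = 2*pi/3
Step 4: cos(2*pi/3) = -1/2
Step 5: Re(z^6) = 4096 * (-1/2) = -2048

-2048


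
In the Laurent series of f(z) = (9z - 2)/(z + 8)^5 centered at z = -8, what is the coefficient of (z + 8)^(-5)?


Step 1: Write the numerator in powers of (z + 8): 9z - 2 = 9(z + 8) + (9*(-8) - 2) = 9(z + 8) - 74
Step 2: Divide by (z + 8)^5: f(z) = -74(z + 8)^(-5) + 9(z + 8)^(-4)
Step 3: This finite sum is the Laurent series of f about z = -8.
Step 4: Coefficient of (z + 8)^(-5) = 9*(-8) - 2 = -74

-74


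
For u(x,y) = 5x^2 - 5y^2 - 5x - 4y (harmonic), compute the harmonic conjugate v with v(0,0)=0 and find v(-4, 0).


Step 1: v_x = -u_y = 10y + 4
Step 2: v_y = u_x = 10x - 5
Step 3: v = 10xy + 4x - 5y + C
Step 4: v(0,0) = 0 => C = 0
Step 5: v(-4, 0) = -16

-16


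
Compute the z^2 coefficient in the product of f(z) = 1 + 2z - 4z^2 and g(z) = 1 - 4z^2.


Step 1: z^2 term in f*g comes from: (1)*(-4z^2) + (2z)*(0) + (-4z^2)*(1)
Step 2: = -4 + 0 - 4
Step 3: = -8

-8


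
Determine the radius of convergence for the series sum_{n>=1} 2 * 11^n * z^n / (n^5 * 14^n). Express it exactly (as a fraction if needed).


Step 1: General term a_n = 2 * 11^n / (n^5 * 14^n)
Step 2: By the root test, |a_n|^(1/n) = 2^(1/n) * 11 / (n^(5/n) * 14) -> 11/14 as n -> infinity (since 2^(1/n) -> 1 and n^(5/n) -> 1)
Step 3: R = 1/lim|a_n|^(1/n) = 14/11

14/11


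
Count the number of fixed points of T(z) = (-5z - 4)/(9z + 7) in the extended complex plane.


Step 1: Fixed points satisfy T(z) = z
Step 2: 9z^2 + 12z + 4 = 0
Step 3: Discriminant = 12^2 - 4*9*4 = 0
Step 4: Number of fixed points = 1

1


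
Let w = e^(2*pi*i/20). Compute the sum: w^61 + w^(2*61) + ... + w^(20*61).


Step 1: The sum sum_{j=1}^{n} w^(k*j) equals n if n | k, else 0.
Step 2: Here n = 20, k = 61
Step 3: Does n divide k? 20 | 61 -> False
Step 4: Sum = 0

0


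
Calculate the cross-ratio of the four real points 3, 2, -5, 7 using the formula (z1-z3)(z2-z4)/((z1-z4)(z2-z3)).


Step 1: (z1-z3)(z2-z4) = 8 * (-5) = -40
Step 2: (z1-z4)(z2-z3) = (-4) * 7 = -28
Step 3: Cross-ratio = 40/28 = 10/7

10/7


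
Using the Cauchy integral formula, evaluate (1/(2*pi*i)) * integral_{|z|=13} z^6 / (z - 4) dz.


Step 1: f(z) = z^6, a = 4 is inside |z| = 13
Step 2: By Cauchy integral formula: (1/(2pi*i)) * integral = f(a)
Step 3: f(4) = 4^6 = 4096

4096


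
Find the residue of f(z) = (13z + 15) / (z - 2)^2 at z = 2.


Step 1: Pole of order 2 at z = 2
Step 2: Res = lim d/dz [(z - 2)^2 * f(z)] as z -> 2
Step 3: (z - 2)^2 * f(z) = 13z + 15
Step 4: d/dz[13z + 15] = 13

13


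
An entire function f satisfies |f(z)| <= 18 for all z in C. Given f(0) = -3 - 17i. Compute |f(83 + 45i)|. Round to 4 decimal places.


Step 1: By Liouville's theorem, a bounded entire function is constant.
Step 2: f(z) = f(0) = -3 - 17i for all z.
Step 3: |f(w)| = |-3 - 17i| = sqrt(9 + 289)
Step 4: = 17.2627

17.2627


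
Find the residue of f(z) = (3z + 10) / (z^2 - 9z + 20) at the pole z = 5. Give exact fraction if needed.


Step 1: Q(z) = z^2 - 9z + 20 = (z - 5)(z - 4)
Step 2: Q'(z) = 2z - 9
Step 3: Q'(5) = 1, P(5) = 25
Step 4: Res = P(5)/Q'(5) = 25/1 = 25

25


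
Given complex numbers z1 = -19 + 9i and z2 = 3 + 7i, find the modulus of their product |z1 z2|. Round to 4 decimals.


Step 1: |z1| = sqrt((-19)^2 + 9^2) = sqrt(442)
Step 2: |z2| = sqrt(3^2 + 7^2) = sqrt(58)
Step 3: |z1*z2| = |z1|*|z2| = sqrt(442) * sqrt(58) = sqrt(442 * 58) = sqrt(25636)
Step 4: = 160.1125

160.1125


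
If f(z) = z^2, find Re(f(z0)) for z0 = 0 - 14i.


Step 1: z0 = 0 - 14i
Step 2: z0^2 = 0^2 - (-14)^2 + 0i
Step 3: real part = 0 - 196 = -196

-196


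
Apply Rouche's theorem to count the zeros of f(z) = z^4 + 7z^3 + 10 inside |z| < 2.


Step 1: On |z| = 2 the three terms have sizes |z^4| = 2^4 = 16, |7z^3| = 7*2^3 = 56, |10| = 10
Step 2: The dominant term is g(z) = 7z^3; let h(z) = z^4 + 10 so f = g + h
Step 3: On |z| = 2: |g| = 56 and |h| <= 16 + 10 = 26
Step 4: Since 56 > 26, |h| < |g| on |z| = 2, so by Rouche f has the same number of zeros as g inside |z| < 2
Step 5: g(z) = 7z^3 has 3 zeros (at the origin, multiplicity 3) inside |z| < 2. Answer = 3

3


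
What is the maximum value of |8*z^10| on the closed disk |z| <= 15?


Step 1: On |z| = 15, |f(z)| = 8 * |z|^10 = 8 * 15^10
Step 2: By maximum modulus principle, maximum is on boundary.
Step 3: Maximum = 8 * 576650390625 = 4613203125000

4613203125000


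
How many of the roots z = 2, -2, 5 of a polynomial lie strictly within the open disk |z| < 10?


Step 1: Check each root:
  z = 2: |2| = 2 < 10
  z = -2: |-2| = 2 < 10
  z = 5: |5| = 5 < 10
Step 2: Count = 3

3


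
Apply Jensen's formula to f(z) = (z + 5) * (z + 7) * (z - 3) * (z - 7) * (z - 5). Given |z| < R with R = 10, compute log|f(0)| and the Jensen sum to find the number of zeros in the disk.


Jensen's formula: (1/2pi)*integral log|f(Re^it)|dt = log|f(0)| + sum_{|a_k|<R} log(R/|a_k|)
Step 1: f(0) = 5 * 7 * (-3) * (-7) * (-5) = -3675
Step 2: log|f(0)| = log|-5| + log|-7| + log|3| + log|7| + log|5| = 8.2093
Step 3: Zeros inside |z| < 10: -5, -7, 3, 7, 5
Step 4: Jensen sum = log(10/5) + log(10/7) + log(10/3) + log(10/7) + log(10/5) = 3.3036
Step 5: n(R) = number of terms in the Jensen sum = count of zeros inside |z| < 10 = 5

5


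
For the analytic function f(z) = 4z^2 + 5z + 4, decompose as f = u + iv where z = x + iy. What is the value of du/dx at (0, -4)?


Step 1: f(z) = 4(x+iy)^2 + 5(x+iy) + 4
Step 2: u = 4(x^2 - y^2) + 5x + 4
Step 3: u_x = 8x + 5
Step 4: At (0, -4): u_x = 0 + 5 = 5

5


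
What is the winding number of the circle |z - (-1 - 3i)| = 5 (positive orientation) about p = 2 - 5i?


Step 1: Center c = (-1, -3), radius = 5
Step 2: |p - c|^2 = 3^2 + (-2)^2 = 13
Step 3: r^2 = 25
Step 4: |p-c| < r so winding number = 1

1


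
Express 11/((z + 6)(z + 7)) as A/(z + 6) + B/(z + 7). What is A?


Step 1: Multiply both sides by (z + 6) and set z = -6
Step 2: A = 11 / (-6 + 7)
Step 3: A = 11 / 1
Step 4: A = 11

11


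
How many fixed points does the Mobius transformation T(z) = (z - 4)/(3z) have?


Step 1: Fixed points satisfy T(z) = z
Step 2: 3z^2 - z + 4 = 0
Step 3: Discriminant = (-1)^2 - 4*3*4 = -47
Step 4: Number of fixed points = 2

2


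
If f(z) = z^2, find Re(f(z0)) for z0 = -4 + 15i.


Step 1: z0 = -4 + 15i
Step 2: z0^2 = (-4)^2 - 15^2 - 120i
Step 3: real part = 16 - 225 = -209

-209


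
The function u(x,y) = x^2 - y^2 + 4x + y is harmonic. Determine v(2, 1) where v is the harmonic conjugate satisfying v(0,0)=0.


Step 1: v_x = -u_y = 2y - 1
Step 2: v_y = u_x = 2x + 4
Step 3: v = 2xy - x + 4y + C
Step 4: v(0,0) = 0 => C = 0
Step 5: v(2, 1) = 6

6


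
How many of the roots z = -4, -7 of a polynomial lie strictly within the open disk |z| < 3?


Step 1: Check each root:
  z = -4: |-4| = 4 >= 3
  z = -7: |-7| = 7 >= 3
Step 2: Count = 0

0


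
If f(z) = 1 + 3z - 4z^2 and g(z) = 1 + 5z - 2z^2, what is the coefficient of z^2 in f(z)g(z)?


Step 1: z^2 term in f*g comes from: (1)*(-2z^2) + (3z)*(5z) + (-4z^2)*(1)
Step 2: = -2 + 15 - 4
Step 3: = 9

9


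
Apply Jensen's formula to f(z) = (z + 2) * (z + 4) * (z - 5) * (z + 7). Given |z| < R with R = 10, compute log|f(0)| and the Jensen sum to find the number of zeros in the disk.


Jensen's formula: (1/2pi)*integral log|f(Re^it)|dt = log|f(0)| + sum_{|a_k|<R} log(R/|a_k|)
Step 1: f(0) = 2 * 4 * (-5) * 7 = -280
Step 2: log|f(0)| = log|-2| + log|-4| + log|5| + log|-7| = 5.6348
Step 3: Zeros inside |z| < 10: -2, -4, 5, -7
Step 4: Jensen sum = log(10/2) + log(10/4) + log(10/5) + log(10/7) = 3.5756
Step 5: n(R) = number of terms in the Jensen sum = count of zeros inside |z| < 10 = 4

4


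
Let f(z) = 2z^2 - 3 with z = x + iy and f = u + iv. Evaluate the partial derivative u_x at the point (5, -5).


Step 1: f(z) = 2(x+iy)^2 - 3
Step 2: u = 2(x^2 - y^2) - 3
Step 3: u_x = 4x + 0
Step 4: At (5, -5): u_x = 20 + 0 = 20

20


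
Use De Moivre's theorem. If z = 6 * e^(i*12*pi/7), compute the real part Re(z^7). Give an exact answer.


Step 1: By De Moivre's theorem, z^7 = 6^7 * e^(i*7*12*pi/7) = 279936 * (cos(12*pi) + i*sin(12*pi))
Step 2: |z|^7 = 6^7 = 279936
Step 3: Reduce the angle mod 2*pi: 12*pi - 12*pi = 0
Step 4: cos(0) = 1
Step 5: Re(z^7) = 279936 * 1 = 279936

279936


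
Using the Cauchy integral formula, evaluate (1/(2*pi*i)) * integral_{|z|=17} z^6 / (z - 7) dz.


Step 1: f(z) = z^6, a = 7 is inside |z| = 17
Step 2: By Cauchy integral formula: (1/(2pi*i)) * integral = f(a)
Step 3: f(7) = 7^6 = 117649

117649


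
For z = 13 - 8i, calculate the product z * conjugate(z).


Step 1: conj(z) = 13 + 8i
Step 2: z * conj(z) = 13^2 + (-8)^2
Step 3: = 169 + 64 = 233

233


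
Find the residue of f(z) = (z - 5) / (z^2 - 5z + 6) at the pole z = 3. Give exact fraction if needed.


Step 1: Q(z) = z^2 - 5z + 6 = (z - 3)(z - 2)
Step 2: Q'(z) = 2z - 5
Step 3: Q'(3) = 1, P(3) = -2
Step 4: Res = P(3)/Q'(3) = -2/1 = -2

-2


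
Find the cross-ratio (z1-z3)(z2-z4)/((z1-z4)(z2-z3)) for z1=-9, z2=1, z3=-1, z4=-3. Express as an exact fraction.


Step 1: (z1-z3)(z2-z4) = (-8) * 4 = -32
Step 2: (z1-z4)(z2-z3) = (-6) * 2 = -12
Step 3: Cross-ratio = 32/12 = 8/3

8/3


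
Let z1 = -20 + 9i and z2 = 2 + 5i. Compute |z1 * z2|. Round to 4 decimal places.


Step 1: |z1| = sqrt((-20)^2 + 9^2) = sqrt(481)
Step 2: |z2| = sqrt(2^2 + 5^2) = sqrt(29)
Step 3: |z1*z2| = |z1|*|z2| = sqrt(481) * sqrt(29) = sqrt(481 * 29) = sqrt(13949)
Step 4: = 118.1059

118.1059


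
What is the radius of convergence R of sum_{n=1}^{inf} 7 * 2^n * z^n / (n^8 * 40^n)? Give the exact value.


Step 1: General term a_n = 7 * 2^n / (n^8 * 40^n)
Step 2: By the root test, |a_n|^(1/n) = 7^(1/n) * 2 / (n^(8/n) * 40) -> 2/40 as n -> infinity (since 7^(1/n) -> 1 and n^(8/n) -> 1)
Step 3: R = 1/lim|a_n|^(1/n) = 40/2 = 20

20


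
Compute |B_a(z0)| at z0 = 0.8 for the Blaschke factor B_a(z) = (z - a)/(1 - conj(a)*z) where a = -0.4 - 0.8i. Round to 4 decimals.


Step 1: Numerator z0 - a = 0.8 - (-0.4 - 0.8i) = 1.2 + 0.8i
Step 2: Denominator 1 - conj(a)*z0 = 1 - (-0.4 + 0.8i)*0.8 = 1.32 - 0.64i
Step 3: |z0 - a|^2 = 1.2^2 + 0.8^2 = 2.08; |1 - conj(a)*z0|^2 = 1.32^2 + (-0.64)^2 = 2.152
Step 4: |B_a(0.8)| = sqrt(2.08 / 2.152) = sqrt(0.966543)
Step 5: = 0.9831

0.9831


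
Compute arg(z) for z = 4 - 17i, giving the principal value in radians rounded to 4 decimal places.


Step 1: z = 4 - 17i
Step 2: arg(z) = atan2(-17, 4)
Step 3: arg(z) = -1.3397

-1.3397


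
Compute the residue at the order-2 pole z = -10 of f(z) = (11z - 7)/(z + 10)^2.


Step 1: Pole of order 2 at z = -10
Step 2: Res = lim d/dz [(z + 10)^2 * f(z)] as z -> -10
Step 3: (z + 10)^2 * f(z) = 11z - 7
Step 4: d/dz[11z - 7] = 11

11


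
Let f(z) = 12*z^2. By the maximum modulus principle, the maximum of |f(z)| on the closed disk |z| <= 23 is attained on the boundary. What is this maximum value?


Step 1: On |z| = 23, |f(z)| = 12 * |z|^2 = 12 * 23^2
Step 2: By maximum modulus principle, maximum is on boundary.
Step 3: Maximum = 12 * 529 = 6348

6348


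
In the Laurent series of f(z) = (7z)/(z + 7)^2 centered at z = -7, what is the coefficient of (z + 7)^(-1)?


Step 1: Write the numerator in powers of (z + 7): 7z = 7(z + 7) + (7*(-7) + 0) = 7(z + 7) - 49
Step 2: Divide by (z + 7)^2: f(z) = -49(z + 7)^(-2) + 7(z + 7)^(-1)
Step 3: This finite sum is the Laurent series of f about z = -7.
Step 4: Coefficient of (z + 7)^(-1) = coefficient of (z + 7) in the re-centred numerator = 7

7


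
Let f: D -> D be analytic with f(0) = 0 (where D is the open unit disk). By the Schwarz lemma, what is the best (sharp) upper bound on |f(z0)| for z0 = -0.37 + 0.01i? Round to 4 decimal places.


Step 1: Schwarz lemma: if f: D -> D is analytic with f(0) = 0, then |f(z)| <= |z| for all z in D, and this is sharp (f(z) = z).
Step 2: |z0|^2 = (-0.37)^2 + 0.01^2 = 0.137
Step 3: |z0| = sqrt(0.137) = 0.370135
Step 4: Best bound = |z0| = 0.3701

0.3701


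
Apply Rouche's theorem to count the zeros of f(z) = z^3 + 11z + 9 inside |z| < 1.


Step 1: On |z| = 1 the three terms have sizes |z^3| = 1^3 = 1, |11z| = 11*1 = 11, |9| = 9
Step 2: The dominant term is g(z) = 11z; let h(z) = z^3 + 9 so f = g + h
Step 3: On |z| = 1: |g| = 11 and |h| <= 1 + 9 = 10
Step 4: Since 11 > 10, |h| < |g| on |z| = 1, so by Rouche f has the same number of zeros as g inside |z| < 1
Step 5: g(z) = 11z has 1 zero (at the origin, multiplicity 1) inside |z| < 1. Answer = 1

1


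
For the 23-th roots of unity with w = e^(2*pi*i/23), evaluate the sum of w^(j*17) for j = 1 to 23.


Step 1: The sum sum_{j=1}^{n} w^(k*j) equals n if n | k, else 0.
Step 2: Here n = 23, k = 17
Step 3: Does n divide k? 23 | 17 -> False
Step 4: Sum = 0

0


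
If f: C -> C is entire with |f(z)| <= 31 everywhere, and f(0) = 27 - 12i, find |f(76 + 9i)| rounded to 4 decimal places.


Step 1: By Liouville's theorem, a bounded entire function is constant.
Step 2: f(z) = f(0) = 27 - 12i for all z.
Step 3: |f(w)| = |27 - 12i| = sqrt(729 + 144)
Step 4: = 29.5466

29.5466


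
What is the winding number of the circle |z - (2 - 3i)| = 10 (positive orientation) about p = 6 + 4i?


Step 1: Center c = (2, -3), radius = 10
Step 2: |p - c|^2 = 4^2 + 7^2 = 65
Step 3: r^2 = 100
Step 4: |p-c| < r so winding number = 1

1


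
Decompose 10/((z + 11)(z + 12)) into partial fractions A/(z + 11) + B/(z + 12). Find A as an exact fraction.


Step 1: Multiply both sides by (z + 11) and set z = -11
Step 2: A = 10 / (-11 + 12)
Step 3: A = 10 / 1
Step 4: A = 10

10


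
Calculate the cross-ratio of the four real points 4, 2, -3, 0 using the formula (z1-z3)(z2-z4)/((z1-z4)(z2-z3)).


Step 1: (z1-z3)(z2-z4) = 7 * 2 = 14
Step 2: (z1-z4)(z2-z3) = 4 * 5 = 20
Step 3: Cross-ratio = 14/20 = 7/10

7/10


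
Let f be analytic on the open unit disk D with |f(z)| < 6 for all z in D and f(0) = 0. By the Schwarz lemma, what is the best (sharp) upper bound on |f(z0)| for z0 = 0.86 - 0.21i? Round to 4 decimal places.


Step 1: g = f/6 maps D -> D with g(0) = 0, so by the Schwarz lemma |g(z)| <= |z|, i.e. |f(z)| <= 6|z|; this is sharp (f(z) = 6z).
Step 2: |z0|^2 = 0.86^2 + (-0.21)^2 = 0.7837
Step 3: |z0| = sqrt(0.7837) = 0.885268
Step 4: Best bound = 6 * |z0| = 6 * 0.885268 = 5.3116

5.3116


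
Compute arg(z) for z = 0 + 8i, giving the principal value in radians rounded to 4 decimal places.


Step 1: z = 0 + 8i
Step 2: arg(z) = atan2(8, 0)
Step 3: arg(z) = 1.5708

1.5708


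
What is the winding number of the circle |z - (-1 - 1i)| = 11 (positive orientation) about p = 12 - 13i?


Step 1: Center c = (-1, -1), radius = 11
Step 2: |p - c|^2 = 13^2 + (-12)^2 = 313
Step 3: r^2 = 121
Step 4: |p-c| > r so winding number = 0

0


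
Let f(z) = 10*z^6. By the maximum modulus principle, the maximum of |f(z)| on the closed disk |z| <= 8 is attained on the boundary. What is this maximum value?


Step 1: On |z| = 8, |f(z)| = 10 * |z|^6 = 10 * 8^6
Step 2: By maximum modulus principle, maximum is on boundary.
Step 3: Maximum = 10 * 262144 = 2621440

2621440


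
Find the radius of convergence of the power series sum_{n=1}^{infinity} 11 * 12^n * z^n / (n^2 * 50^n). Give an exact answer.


Step 1: General term a_n = 11 * 12^n / (n^2 * 50^n)
Step 2: By the root test, |a_n|^(1/n) = 11^(1/n) * 12 / (n^(2/n) * 50) -> 12/50 as n -> infinity (since 11^(1/n) -> 1 and n^(2/n) -> 1)
Step 3: R = 1/lim|a_n|^(1/n) = 50/12 = 25/6

25/6


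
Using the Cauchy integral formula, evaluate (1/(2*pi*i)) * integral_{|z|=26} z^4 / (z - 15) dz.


Step 1: f(z) = z^4, a = 15 is inside |z| = 26
Step 2: By Cauchy integral formula: (1/(2pi*i)) * integral = f(a)
Step 3: f(15) = 15^4 = 50625

50625


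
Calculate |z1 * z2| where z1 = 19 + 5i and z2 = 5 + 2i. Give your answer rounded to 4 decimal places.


Step 1: |z1| = sqrt(19^2 + 5^2) = sqrt(386)
Step 2: |z2| = sqrt(5^2 + 2^2) = sqrt(29)
Step 3: |z1*z2| = |z1|*|z2| = sqrt(386) * sqrt(29) = sqrt(386 * 29) = sqrt(11194)
Step 4: = 105.8017

105.8017


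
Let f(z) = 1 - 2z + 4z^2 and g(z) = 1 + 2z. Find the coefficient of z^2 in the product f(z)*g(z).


Step 1: z^2 term in f*g comes from: (1)*(0) + (-2z)*(2z) + (4z^2)*(1)
Step 2: = 0 - 4 + 4
Step 3: = 0

0


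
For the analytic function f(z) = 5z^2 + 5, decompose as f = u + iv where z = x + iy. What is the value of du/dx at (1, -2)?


Step 1: f(z) = 5(x+iy)^2 + 5
Step 2: u = 5(x^2 - y^2) + 5
Step 3: u_x = 10x + 0
Step 4: At (1, -2): u_x = 10 + 0 = 10

10


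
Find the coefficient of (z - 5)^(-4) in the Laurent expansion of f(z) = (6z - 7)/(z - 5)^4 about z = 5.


Step 1: Write the numerator in powers of (z - 5): 6z - 7 = 6(z - 5) + (6*5 - 7) = 6(z - 5) + 23
Step 2: Divide by (z - 5)^4: f(z) = 23(z - 5)^(-4) + 6(z - 5)^(-3)
Step 3: This finite sum is the Laurent series of f about z = 5.
Step 4: Coefficient of (z - 5)^(-4) = 6*5 - 7 = 23

23


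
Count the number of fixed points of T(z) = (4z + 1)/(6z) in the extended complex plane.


Step 1: Fixed points satisfy T(z) = z
Step 2: 6z^2 - 4z - 1 = 0
Step 3: Discriminant = (-4)^2 - 4*6*(-1) = 40
Step 4: Number of fixed points = 2

2


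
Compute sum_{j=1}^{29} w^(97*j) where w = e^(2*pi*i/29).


Step 1: The sum sum_{j=1}^{n} w^(k*j) equals n if n | k, else 0.
Step 2: Here n = 29, k = 97
Step 3: Does n divide k? 29 | 97 -> False
Step 4: Sum = 0

0


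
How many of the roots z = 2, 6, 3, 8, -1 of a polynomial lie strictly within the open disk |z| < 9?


Step 1: Check each root:
  z = 2: |2| = 2 < 9
  z = 6: |6| = 6 < 9
  z = 3: |3| = 3 < 9
  z = 8: |8| = 8 < 9
  z = -1: |-1| = 1 < 9
Step 2: Count = 5

5


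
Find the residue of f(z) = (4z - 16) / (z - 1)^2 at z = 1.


Step 1: Pole of order 2 at z = 1
Step 2: Res = lim d/dz [(z - 1)^2 * f(z)] as z -> 1
Step 3: (z - 1)^2 * f(z) = 4z - 16
Step 4: d/dz[4z - 16] = 4

4


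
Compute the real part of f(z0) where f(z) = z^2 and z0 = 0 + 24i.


Step 1: z0 = 0 + 24i
Step 2: z0^2 = 0^2 - 24^2 + 0i
Step 3: real part = 0 - 576 = -576

-576


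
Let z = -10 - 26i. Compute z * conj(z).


Step 1: conj(z) = -10 + 26i
Step 2: z * conj(z) = (-10)^2 + (-26)^2
Step 3: = 100 + 676 = 776

776


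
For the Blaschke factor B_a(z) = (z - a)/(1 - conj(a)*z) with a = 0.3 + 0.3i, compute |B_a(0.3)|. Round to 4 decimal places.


Step 1: Numerator z0 - a = 0.3 - (0.3 + 0.3i) = 0 - 0.3i
Step 2: Denominator 1 - conj(a)*z0 = 1 - (0.3 - 0.3i)*0.3 = 0.91 + 0.09i
Step 3: |z0 - a|^2 = 0^2 + (-0.3)^2 = 0.09; |1 - conj(a)*z0|^2 = 0.91^2 + 0.09^2 = 0.8362
Step 4: |B_a(0.3)| = sqrt(0.09 / 0.8362) = sqrt(0.10763)
Step 5: = 0.3281

0.3281


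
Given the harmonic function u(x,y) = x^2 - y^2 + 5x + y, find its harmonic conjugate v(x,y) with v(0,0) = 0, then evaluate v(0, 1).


Step 1: v_x = -u_y = 2y - 1
Step 2: v_y = u_x = 2x + 5
Step 3: v = 2xy - x + 5y + C
Step 4: v(0,0) = 0 => C = 0
Step 5: v(0, 1) = 5

5


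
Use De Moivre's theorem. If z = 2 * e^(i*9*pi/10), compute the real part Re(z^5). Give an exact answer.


Step 1: By De Moivre's theorem, z^5 = 2^5 * e^(i*5*9*pi/10) = 32 * (cos(9*pi/2) + i*sin(9*pi/2))
Step 2: |z|^5 = 2^5 = 32
Step 3: Reduce the angle mod 2*pi: 9*pi/2 - 4*pi = pi/2
Step 4: cos(pi/2) = 0
Step 5: Re(z^5) = 32 * 0 = 0

0


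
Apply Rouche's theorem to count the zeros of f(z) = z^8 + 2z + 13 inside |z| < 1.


Step 1: On |z| = 1 the three terms have sizes |z^8| = 1^8 = 1, |2z| = 2*1 = 2, |13| = 13
Step 2: The dominant term is g(z) = 13; let h(z) = z^8 + 2z so f = g + h
Step 3: On |z| = 1: |g| = 13 and |h| <= 1 + 2 = 3
Step 4: Since 13 > 3, |h| < |g| on |z| = 1, so by Rouche f has the same number of zeros as g inside |z| < 1
Step 5: g(z) = 13 is a nonzero constant with no zeros inside |z| < 1. Answer = 0

0


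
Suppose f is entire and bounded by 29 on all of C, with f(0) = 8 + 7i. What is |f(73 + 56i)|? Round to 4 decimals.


Step 1: By Liouville's theorem, a bounded entire function is constant.
Step 2: f(z) = f(0) = 8 + 7i for all z.
Step 3: |f(w)| = |8 + 7i| = sqrt(64 + 49)
Step 4: = 10.6301

10.6301


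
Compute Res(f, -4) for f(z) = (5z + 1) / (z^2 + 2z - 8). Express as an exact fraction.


Step 1: Q(z) = z^2 + 2z - 8 = (z + 4)(z - 2)
Step 2: Q'(z) = 2z + 2
Step 3: Q'(-4) = -6, P(-4) = -19
Step 4: Res = P(-4)/Q'(-4) = -19/(-6) = 19/6

19/6


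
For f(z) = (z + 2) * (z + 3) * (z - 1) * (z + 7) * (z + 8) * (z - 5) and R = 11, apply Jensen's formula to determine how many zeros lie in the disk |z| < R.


Jensen's formula: (1/2pi)*integral log|f(Re^it)|dt = log|f(0)| + sum_{|a_k|<R} log(R/|a_k|)
Step 1: f(0) = 2 * 3 * (-1) * 7 * 8 * (-5) = 1680
Step 2: log|f(0)| = log|-2| + log|-3| + log|1| + log|-7| + log|-8| + log|5| = 7.4265
Step 3: Zeros inside |z| < 11: -2, -3, 1, -7, -8, 5
Step 4: Jensen sum = log(11/2) + log(11/3) + log(11/1) + log(11/7) + log(11/8) + log(11/5) = 6.9608
Step 5: n(R) = number of terms in the Jensen sum = count of zeros inside |z| < 11 = 6

6


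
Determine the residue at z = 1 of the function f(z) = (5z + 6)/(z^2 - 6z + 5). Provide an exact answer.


Step 1: Q(z) = z^2 - 6z + 5 = (z - 1)(z - 5)
Step 2: Q'(z) = 2z - 6
Step 3: Q'(1) = -4, P(1) = 11
Step 4: Res = P(1)/Q'(1) = 11/(-4) = -11/4

-11/4


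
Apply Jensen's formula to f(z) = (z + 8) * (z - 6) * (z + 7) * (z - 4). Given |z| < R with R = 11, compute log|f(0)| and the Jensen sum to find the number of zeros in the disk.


Jensen's formula: (1/2pi)*integral log|f(Re^it)|dt = log|f(0)| + sum_{|a_k|<R} log(R/|a_k|)
Step 1: f(0) = 8 * (-6) * 7 * (-4) = 1344
Step 2: log|f(0)| = log|-8| + log|6| + log|-7| + log|4| = 7.2034
Step 3: Zeros inside |z| < 11: -8, 6, -7, 4
Step 4: Jensen sum = log(11/8) + log(11/6) + log(11/7) + log(11/4) = 2.3882
Step 5: n(R) = number of terms in the Jensen sum = count of zeros inside |z| < 11 = 4

4


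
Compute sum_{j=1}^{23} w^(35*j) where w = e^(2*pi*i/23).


Step 1: The sum sum_{j=1}^{n} w^(k*j) equals n if n | k, else 0.
Step 2: Here n = 23, k = 35
Step 3: Does n divide k? 23 | 35 -> False
Step 4: Sum = 0

0


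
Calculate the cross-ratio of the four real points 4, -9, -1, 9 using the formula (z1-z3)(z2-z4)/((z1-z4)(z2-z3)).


Step 1: (z1-z3)(z2-z4) = 5 * (-18) = -90
Step 2: (z1-z4)(z2-z3) = (-5) * (-8) = 40
Step 3: Cross-ratio = -90/40 = -9/4

-9/4


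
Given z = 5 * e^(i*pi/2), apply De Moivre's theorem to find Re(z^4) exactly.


Step 1: By De Moivre's theorem, z^4 = 5^4 * e^(i*4*pi/2) = 625 * (cos(2*pi) + i*sin(2*pi))
Step 2: |z|^4 = 5^4 = 625
Step 3: Reduce the angle mod 2*pi: 2*pi - 2*pi = 0
Step 4: cos(0) = 1
Step 5: Re(z^4) = 625 * 1 = 625

625


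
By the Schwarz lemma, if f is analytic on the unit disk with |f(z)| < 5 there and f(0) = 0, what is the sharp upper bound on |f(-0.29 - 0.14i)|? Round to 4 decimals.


Step 1: g = f/5 maps D -> D with g(0) = 0, so by the Schwarz lemma |g(z)| <= |z|, i.e. |f(z)| <= 5|z|; this is sharp (f(z) = 5z).
Step 2: |z0|^2 = (-0.29)^2 + (-0.14)^2 = 0.1037
Step 3: |z0| = sqrt(0.1037) = 0.322025
Step 4: Best bound = 5 * |z0| = 5 * 0.322025 = 1.6101

1.6101


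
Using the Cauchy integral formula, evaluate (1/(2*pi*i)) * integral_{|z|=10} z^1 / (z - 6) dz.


Step 1: f(z) = z^1, a = 6 is inside |z| = 10
Step 2: By Cauchy integral formula: (1/(2pi*i)) * integral = f(a)
Step 3: f(6) = 6^1 = 6

6


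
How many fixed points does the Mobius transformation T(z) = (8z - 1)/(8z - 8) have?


Step 1: Fixed points satisfy T(z) = z
Step 2: 8z^2 - 16z + 1 = 0
Step 3: Discriminant = (-16)^2 - 4*8*1 = 224
Step 4: Number of fixed points = 2

2


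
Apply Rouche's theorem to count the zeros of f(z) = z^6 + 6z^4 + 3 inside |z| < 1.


Step 1: On |z| = 1 the three terms have sizes |z^6| = 1^6 = 1, |6z^4| = 6*1^4 = 6, |3| = 3
Step 2: The dominant term is g(z) = 6z^4; let h(z) = z^6 + 3 so f = g + h
Step 3: On |z| = 1: |g| = 6 and |h| <= 1 + 3 = 4
Step 4: Since 6 > 4, |h| < |g| on |z| = 1, so by Rouche f has the same number of zeros as g inside |z| < 1
Step 5: g(z) = 6z^4 has 4 zeros (at the origin, multiplicity 4) inside |z| < 1. Answer = 4

4


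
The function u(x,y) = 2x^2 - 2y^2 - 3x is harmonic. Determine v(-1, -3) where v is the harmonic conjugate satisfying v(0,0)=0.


Step 1: v_x = -u_y = 4y + 0
Step 2: v_y = u_x = 4x - 3
Step 3: v = 4xy - 3y + C
Step 4: v(0,0) = 0 => C = 0
Step 5: v(-1, -3) = 21

21


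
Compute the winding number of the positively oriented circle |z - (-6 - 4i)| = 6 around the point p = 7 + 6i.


Step 1: Center c = (-6, -4), radius = 6
Step 2: |p - c|^2 = 13^2 + 10^2 = 269
Step 3: r^2 = 36
Step 4: |p-c| > r so winding number = 0

0


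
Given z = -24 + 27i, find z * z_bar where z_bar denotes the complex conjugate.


Step 1: conj(z) = -24 - 27i
Step 2: z * conj(z) = (-24)^2 + 27^2
Step 3: = 576 + 729 = 1305

1305


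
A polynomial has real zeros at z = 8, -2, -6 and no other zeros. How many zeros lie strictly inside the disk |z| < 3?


Step 1: Check each root:
  z = 8: |8| = 8 >= 3
  z = -2: |-2| = 2 < 3
  z = -6: |-6| = 6 >= 3
Step 2: Count = 1

1


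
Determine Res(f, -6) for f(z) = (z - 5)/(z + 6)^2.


Step 1: Pole of order 2 at z = -6
Step 2: Res = lim d/dz [(z + 6)^2 * f(z)] as z -> -6
Step 3: (z + 6)^2 * f(z) = z - 5
Step 4: d/dz[z - 5] = 1

1


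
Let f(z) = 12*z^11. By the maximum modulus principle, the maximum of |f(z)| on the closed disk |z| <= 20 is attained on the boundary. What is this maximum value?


Step 1: On |z| = 20, |f(z)| = 12 * |z|^11 = 12 * 20^11
Step 2: By maximum modulus principle, maximum is on boundary.
Step 3: Maximum = 12 * 204800000000000 = 2457600000000000

2457600000000000


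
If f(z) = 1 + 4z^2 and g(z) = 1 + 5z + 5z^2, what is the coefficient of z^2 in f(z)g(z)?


Step 1: z^2 term in f*g comes from: (1)*(5z^2) + (0)*(5z) + (4z^2)*(1)
Step 2: = 5 + 0 + 4
Step 3: = 9

9


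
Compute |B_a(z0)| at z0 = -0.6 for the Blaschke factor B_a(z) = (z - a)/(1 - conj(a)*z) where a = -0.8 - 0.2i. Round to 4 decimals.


Step 1: Numerator z0 - a = -0.6 - (-0.8 - 0.2i) = 0.2 + 0.2i
Step 2: Denominator 1 - conj(a)*z0 = 1 - (-0.8 + 0.2i)*(-0.6) = 0.52 + 0.12i
Step 3: |z0 - a|^2 = 0.2^2 + 0.2^2 = 0.08; |1 - conj(a)*z0|^2 = 0.52^2 + 0.12^2 = 0.2848
Step 4: |B_a(-0.6)| = sqrt(0.08 / 0.2848) = sqrt(0.280899)
Step 5: = 0.53

0.53


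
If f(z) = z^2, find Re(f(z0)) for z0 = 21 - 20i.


Step 1: z0 = 21 - 20i
Step 2: z0^2 = 21^2 - (-20)^2 - 840i
Step 3: real part = 441 - 400 = 41

41


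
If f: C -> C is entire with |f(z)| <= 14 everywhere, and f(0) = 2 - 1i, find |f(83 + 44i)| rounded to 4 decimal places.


Step 1: By Liouville's theorem, a bounded entire function is constant.
Step 2: f(z) = f(0) = 2 - 1i for all z.
Step 3: |f(w)| = |2 - 1i| = sqrt(4 + 1)
Step 4: = 2.2361

2.2361


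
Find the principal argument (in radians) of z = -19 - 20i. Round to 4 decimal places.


Step 1: z = -19 - 20i
Step 2: arg(z) = atan2(-20, -19)
Step 3: arg(z) = -2.3306

-2.3306


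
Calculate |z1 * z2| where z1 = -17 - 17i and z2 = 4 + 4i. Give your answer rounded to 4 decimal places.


Step 1: |z1| = sqrt((-17)^2 + (-17)^2) = sqrt(578)
Step 2: |z2| = sqrt(4^2 + 4^2) = sqrt(32)
Step 3: |z1*z2| = |z1|*|z2| = sqrt(578) * sqrt(32) = sqrt(578 * 32) = sqrt(18496)
Step 4: = 136.0

136.0


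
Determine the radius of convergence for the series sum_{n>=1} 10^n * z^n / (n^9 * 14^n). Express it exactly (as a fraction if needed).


Step 1: General term a_n = 10^n / (n^9 * 14^n)
Step 2: By the root test, |a_n|^(1/n) = 10 / (n^(9/n) * 14) -> 10/14 as n -> infinity (since n^(9/n) -> 1)
Step 3: R = 1/lim|a_n|^(1/n) = 14/10 = 7/5

7/5


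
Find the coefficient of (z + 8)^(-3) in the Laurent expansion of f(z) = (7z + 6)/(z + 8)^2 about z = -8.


Step 1: Write the numerator in powers of (z + 8): 7z + 6 = 7(z + 8) + (7*(-8) + 6) = 7(z + 8) - 50
Step 2: Divide by (z + 8)^2: f(z) = -50(z + 8)^(-2) + 7(z + 8)^(-1)
Step 3: This finite sum is the Laurent series of f about z = -8.
Step 4: Only the powers -2 and -1 appear, so the coefficient of (z + 8)^(-3) = 0

0


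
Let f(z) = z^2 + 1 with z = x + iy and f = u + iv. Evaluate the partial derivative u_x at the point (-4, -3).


Step 1: f(z) = (x+iy)^2 + 1
Step 2: u = (x^2 - y^2) + 1
Step 3: u_x = 2x + 0
Step 4: At (-4, -3): u_x = -8 + 0 = -8

-8


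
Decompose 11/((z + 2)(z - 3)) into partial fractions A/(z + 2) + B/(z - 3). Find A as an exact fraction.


Step 1: Multiply both sides by (z + 2) and set z = -2
Step 2: A = 11 / (-2 - 3)
Step 3: A = 11 / (-5)
Step 4: A = -11/5

-11/5


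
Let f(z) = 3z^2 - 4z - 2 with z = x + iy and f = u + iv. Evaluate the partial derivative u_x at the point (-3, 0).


Step 1: f(z) = 3(x+iy)^2 - 4(x+iy) - 2
Step 2: u = 3(x^2 - y^2) - 4x - 2
Step 3: u_x = 6x - 4
Step 4: At (-3, 0): u_x = -18 - 4 = -22

-22


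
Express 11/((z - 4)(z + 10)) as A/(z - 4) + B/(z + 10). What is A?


Step 1: Multiply both sides by (z - 4) and set z = 4
Step 2: A = 11 / (4 + 10)
Step 3: A = 11 / 14
Step 4: A = 11/14

11/14


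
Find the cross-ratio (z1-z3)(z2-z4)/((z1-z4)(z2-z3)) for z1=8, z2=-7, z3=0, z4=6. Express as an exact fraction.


Step 1: (z1-z3)(z2-z4) = 8 * (-13) = -104
Step 2: (z1-z4)(z2-z3) = 2 * (-7) = -14
Step 3: Cross-ratio = 104/14 = 52/7

52/7


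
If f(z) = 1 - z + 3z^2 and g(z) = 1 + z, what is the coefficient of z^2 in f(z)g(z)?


Step 1: z^2 term in f*g comes from: (1)*(0) + (-z)*(z) + (3z^2)*(1)
Step 2: = 0 - 1 + 3
Step 3: = 2

2


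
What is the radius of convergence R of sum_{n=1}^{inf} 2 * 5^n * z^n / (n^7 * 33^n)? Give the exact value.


Step 1: General term a_n = 2 * 5^n / (n^7 * 33^n)
Step 2: By the root test, |a_n|^(1/n) = 2^(1/n) * 5 / (n^(7/n) * 33) -> 5/33 as n -> infinity (since 2^(1/n) -> 1 and n^(7/n) -> 1)
Step 3: R = 1/lim|a_n|^(1/n) = 33/5

33/5


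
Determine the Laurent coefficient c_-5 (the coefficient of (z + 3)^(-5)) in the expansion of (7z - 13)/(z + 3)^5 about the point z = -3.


Step 1: Write the numerator in powers of (z + 3): 7z - 13 = 7(z + 3) + (7*(-3) - 13) = 7(z + 3) - 34
Step 2: Divide by (z + 3)^5: f(z) = -34(z + 3)^(-5) + 7(z + 3)^(-4)
Step 3: This finite sum is the Laurent series of f about z = -3.
Step 4: Coefficient of (z + 3)^(-5) = 7*(-3) - 13 = -34

-34


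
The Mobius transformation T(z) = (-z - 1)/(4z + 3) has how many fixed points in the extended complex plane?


Step 1: Fixed points satisfy T(z) = z
Step 2: 4z^2 + 4z + 1 = 0
Step 3: Discriminant = 4^2 - 4*4*1 = 0
Step 4: Number of fixed points = 1

1


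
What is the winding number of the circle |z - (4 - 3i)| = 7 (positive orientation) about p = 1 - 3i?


Step 1: Center c = (4, -3), radius = 7
Step 2: |p - c|^2 = (-3)^2 + 0^2 = 9
Step 3: r^2 = 49
Step 4: |p-c| < r so winding number = 1

1


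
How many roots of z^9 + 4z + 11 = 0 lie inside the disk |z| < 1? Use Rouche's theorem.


Step 1: On |z| = 1 the three terms have sizes |z^9| = 1^9 = 1, |4z| = 4*1 = 4, |11| = 11
Step 2: The dominant term is g(z) = 11; let h(z) = z^9 + 4z so f = g + h
Step 3: On |z| = 1: |g| = 11 and |h| <= 1 + 4 = 5
Step 4: Since 11 > 5, |h| < |g| on |z| = 1, so by Rouche f has the same number of zeros as g inside |z| < 1
Step 5: g(z) = 11 is a nonzero constant with no zeros inside |z| < 1. Answer = 0

0


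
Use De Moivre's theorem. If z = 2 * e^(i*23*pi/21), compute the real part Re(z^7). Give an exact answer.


Step 1: By De Moivre's theorem, z^7 = 2^7 * e^(i*7*23*pi/21) = 128 * (cos(23*pi/3) + i*sin(23*pi/3))
Step 2: |z|^7 = 2^7 = 128
Step 3: Reduce the angle mod 2*pi: 23*pi/3 - 6*pi = 5*pi/3
Step 4: cos(5*pi/3) = 1/2
Step 5: Re(z^7) = 128 * 1/2 = 64

64


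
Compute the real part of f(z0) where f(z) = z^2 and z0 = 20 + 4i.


Step 1: z0 = 20 + 4i
Step 2: z0^2 = 20^2 - 4^2 + 160i
Step 3: real part = 400 - 16 = 384

384


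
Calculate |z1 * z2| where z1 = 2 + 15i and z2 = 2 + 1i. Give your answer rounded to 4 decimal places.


Step 1: |z1| = sqrt(2^2 + 15^2) = sqrt(229)
Step 2: |z2| = sqrt(2^2 + 1^2) = sqrt(5)
Step 3: |z1*z2| = |z1|*|z2| = sqrt(229) * sqrt(5) = sqrt(229 * 5) = sqrt(1145)
Step 4: = 33.8378

33.8378


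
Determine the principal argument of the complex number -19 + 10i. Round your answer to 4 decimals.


Step 1: z = -19 + 10i
Step 2: arg(z) = atan2(10, -19)
Step 3: arg(z) = 2.6571

2.6571


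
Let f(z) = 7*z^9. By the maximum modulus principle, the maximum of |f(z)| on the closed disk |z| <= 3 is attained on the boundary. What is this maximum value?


Step 1: On |z| = 3, |f(z)| = 7 * |z|^9 = 7 * 3^9
Step 2: By maximum modulus principle, maximum is on boundary.
Step 3: Maximum = 7 * 19683 = 137781

137781
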